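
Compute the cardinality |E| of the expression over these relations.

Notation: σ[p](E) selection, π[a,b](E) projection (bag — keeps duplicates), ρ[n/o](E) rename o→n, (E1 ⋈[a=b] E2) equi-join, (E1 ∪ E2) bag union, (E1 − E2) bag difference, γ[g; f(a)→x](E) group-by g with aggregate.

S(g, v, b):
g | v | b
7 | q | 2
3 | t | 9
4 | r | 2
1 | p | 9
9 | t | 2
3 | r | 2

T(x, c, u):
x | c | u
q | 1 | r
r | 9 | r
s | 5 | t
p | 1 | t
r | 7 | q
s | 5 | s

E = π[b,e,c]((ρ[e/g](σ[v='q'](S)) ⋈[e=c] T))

Row counts bottom-up:
  S → 6
  σ[v='q'](S) → 1
  ρ[e/g](σ[v='q'](S)) → 1
  T → 6
  (ρ[e/g](σ[v='q'](S)) ⋈[e=c] T) → 1
  π[b,e,c]((ρ[e/g](σ[v='q'](S)) ⋈[e=c] T)) → 1

|E| = 1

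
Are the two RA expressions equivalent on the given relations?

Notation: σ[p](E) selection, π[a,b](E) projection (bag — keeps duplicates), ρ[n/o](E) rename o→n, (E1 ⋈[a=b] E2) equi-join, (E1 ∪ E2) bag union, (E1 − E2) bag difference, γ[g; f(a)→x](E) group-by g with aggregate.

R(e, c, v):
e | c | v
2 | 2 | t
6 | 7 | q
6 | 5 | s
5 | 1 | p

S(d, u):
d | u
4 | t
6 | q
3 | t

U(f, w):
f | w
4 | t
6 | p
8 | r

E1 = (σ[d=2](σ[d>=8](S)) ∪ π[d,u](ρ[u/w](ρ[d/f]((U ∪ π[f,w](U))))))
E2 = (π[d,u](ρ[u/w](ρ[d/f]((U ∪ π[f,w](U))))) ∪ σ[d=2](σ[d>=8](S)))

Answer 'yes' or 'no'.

E1 stepwise |·|:
  S → 3
  σ[d>=8](S) → 0
  σ[d=2](σ[d>=8](S)) → 0
  U → 3
  U → 3
  π[f,w](U) → 3
  (U ∪ π[f,w](U)) → 6
  ρ[d/f]((U ∪ π[f,w](U))) → 6
  ρ[u/w](ρ[d/f]((U ∪ π[f,w](U)))) → 6
  π[d,u](ρ[u/w](ρ[d/f]((U ∪ π[f,w](U))))) → 6
  (σ[d=2](σ[d>=8](S)) ∪ π[d,u](ρ[u/w](ρ[d/f]((U ∪ π[f,w](U)))))) → 6
E2 stepwise |·|:
  U → 3
  U → 3
  π[f,w](U) → 3
  (U ∪ π[f,w](U)) → 6
  ρ[d/f]((U ∪ π[f,w](U))) → 6
  ρ[u/w](ρ[d/f]((U ∪ π[f,w](U)))) → 6
  π[d,u](ρ[u/w](ρ[d/f]((U ∪ π[f,w](U))))) → 6
  S → 3
  σ[d>=8](S) → 0
  σ[d=2](σ[d>=8](S)) → 0
  (π[d,u](ρ[u/w](ρ[d/f]((U ∪ π[f,w](U))))) ∪ σ[d=2](σ[d>=8](S))) → 6

E1 and E2 produce the same multiset:
d | u
4 | t
4 | t
6 | p
6 | p
8 | r
8 | r

yes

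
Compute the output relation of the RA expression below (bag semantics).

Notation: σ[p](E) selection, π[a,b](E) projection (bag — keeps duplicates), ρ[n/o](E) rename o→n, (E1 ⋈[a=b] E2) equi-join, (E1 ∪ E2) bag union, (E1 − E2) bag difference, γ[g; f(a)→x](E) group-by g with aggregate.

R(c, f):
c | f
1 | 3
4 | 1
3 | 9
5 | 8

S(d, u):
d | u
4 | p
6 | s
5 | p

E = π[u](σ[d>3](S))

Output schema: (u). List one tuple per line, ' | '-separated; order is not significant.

Subexpression sizes:
  S → 3
  σ[d>3](S) → 3
  π[u](σ[d>3](S)) → 3

== RESULT ==
u
p
p
s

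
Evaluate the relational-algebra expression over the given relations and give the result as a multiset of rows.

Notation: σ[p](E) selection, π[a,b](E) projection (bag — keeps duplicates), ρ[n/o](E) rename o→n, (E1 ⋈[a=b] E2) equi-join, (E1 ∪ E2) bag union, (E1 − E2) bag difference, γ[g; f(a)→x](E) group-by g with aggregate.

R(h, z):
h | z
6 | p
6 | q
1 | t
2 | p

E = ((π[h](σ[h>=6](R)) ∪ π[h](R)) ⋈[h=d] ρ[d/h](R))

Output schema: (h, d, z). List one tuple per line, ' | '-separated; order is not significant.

Per-node cardinality:
  R → 4
  σ[h>=6](R) → 2
  π[h](σ[h>=6](R)) → 2
  R → 4
  π[h](R) → 4
  (π[h](σ[h>=6](R)) ∪ π[h](R)) → 6
  R → 4
  ρ[d/h](R) → 4
  ((π[h](σ[h>=6](R)) ∪ π[h](R)) ⋈[h=d] ρ[d/h](R)) → 10

== RESULT ==
h | d | z
1 | 1 | t
2 | 2 | p
6 | 6 | p
6 | 6 | p
6 | 6 | p
6 | 6 | p
6 | 6 | q
6 | 6 | q
6 | 6 | q
6 | 6 | q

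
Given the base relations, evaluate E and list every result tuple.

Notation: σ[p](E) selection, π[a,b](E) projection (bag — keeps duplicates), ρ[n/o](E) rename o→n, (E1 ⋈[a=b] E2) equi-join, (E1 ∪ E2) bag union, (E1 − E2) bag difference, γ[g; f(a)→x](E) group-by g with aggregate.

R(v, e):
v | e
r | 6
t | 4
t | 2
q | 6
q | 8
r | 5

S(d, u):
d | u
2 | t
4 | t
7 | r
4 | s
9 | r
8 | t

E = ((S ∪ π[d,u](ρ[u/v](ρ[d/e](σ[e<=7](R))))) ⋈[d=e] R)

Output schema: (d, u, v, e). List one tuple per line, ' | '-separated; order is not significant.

Subexpression sizes:
  S → 6
  R → 6
  σ[e<=7](R) → 5
  ρ[d/e](σ[e<=7](R)) → 5
  ρ[u/v](ρ[d/e](σ[e<=7](R))) → 5
  π[d,u](ρ[u/v](ρ[d/e](σ[e<=7](R)))) → 5
  (S ∪ π[d,u](ρ[u/v](ρ[d/e](σ[e<=7](R))))) → 11
  R → 6
  ((S ∪ π[d,u](ρ[u/v](ρ[d/e](σ[e<=7](R))))) ⋈[d=e] R) → 11

== RESULT ==
d | u | v | e
2 | t | t | 2
2 | t | t | 2
4 | s | t | 4
4 | t | t | 4
4 | t | t | 4
5 | r | r | 5
6 | q | q | 6
6 | q | r | 6
6 | r | q | 6
6 | r | r | 6
8 | t | q | 8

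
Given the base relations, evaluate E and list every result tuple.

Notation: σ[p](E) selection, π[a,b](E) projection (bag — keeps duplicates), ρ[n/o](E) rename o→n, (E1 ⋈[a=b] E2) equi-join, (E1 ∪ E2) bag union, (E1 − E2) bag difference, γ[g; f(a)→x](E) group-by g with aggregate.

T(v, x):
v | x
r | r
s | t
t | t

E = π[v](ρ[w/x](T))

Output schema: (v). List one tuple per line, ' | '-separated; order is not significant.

Subexpression sizes:
  T → 3
  ρ[w/x](T) → 3
  π[v](ρ[w/x](T)) → 3

== RESULT ==
v
r
s
t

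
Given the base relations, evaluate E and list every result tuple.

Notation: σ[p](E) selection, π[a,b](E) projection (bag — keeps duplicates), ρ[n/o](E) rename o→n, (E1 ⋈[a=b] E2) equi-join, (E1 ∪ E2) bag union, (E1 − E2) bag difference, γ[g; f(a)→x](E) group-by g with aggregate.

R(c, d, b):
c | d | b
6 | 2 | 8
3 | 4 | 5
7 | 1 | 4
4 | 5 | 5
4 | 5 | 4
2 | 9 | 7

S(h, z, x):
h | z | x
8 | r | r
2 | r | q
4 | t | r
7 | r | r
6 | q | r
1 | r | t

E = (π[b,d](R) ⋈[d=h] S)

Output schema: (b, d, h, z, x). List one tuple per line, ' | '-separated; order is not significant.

Subexpression sizes:
  R → 6
  π[b,d](R) → 6
  S → 6
  (π[b,d](R) ⋈[d=h] S) → 3

== RESULT ==
b | d | h | z | x
4 | 1 | 1 | r | t
5 | 4 | 4 | t | r
8 | 2 | 2 | r | q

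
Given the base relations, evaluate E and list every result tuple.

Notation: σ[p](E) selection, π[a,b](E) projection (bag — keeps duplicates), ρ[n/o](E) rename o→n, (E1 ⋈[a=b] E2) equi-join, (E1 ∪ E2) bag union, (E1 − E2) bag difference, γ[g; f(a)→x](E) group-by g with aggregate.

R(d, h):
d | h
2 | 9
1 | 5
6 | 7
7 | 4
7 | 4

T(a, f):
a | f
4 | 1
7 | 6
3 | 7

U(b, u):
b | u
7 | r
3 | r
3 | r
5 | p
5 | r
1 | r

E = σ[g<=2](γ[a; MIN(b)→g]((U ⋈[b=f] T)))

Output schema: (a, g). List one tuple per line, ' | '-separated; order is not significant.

Stepwise |·|:
  U → 6
  T → 3
  (U ⋈[b=f] T) → 2
  γ[a; MIN(b)→g]((U ⋈[b=f] T)) → 2
  σ[g<=2](γ[a; MIN(b)→g]((U ⋈[b=f] T))) → 1

== RESULT ==
a | g
4 | 1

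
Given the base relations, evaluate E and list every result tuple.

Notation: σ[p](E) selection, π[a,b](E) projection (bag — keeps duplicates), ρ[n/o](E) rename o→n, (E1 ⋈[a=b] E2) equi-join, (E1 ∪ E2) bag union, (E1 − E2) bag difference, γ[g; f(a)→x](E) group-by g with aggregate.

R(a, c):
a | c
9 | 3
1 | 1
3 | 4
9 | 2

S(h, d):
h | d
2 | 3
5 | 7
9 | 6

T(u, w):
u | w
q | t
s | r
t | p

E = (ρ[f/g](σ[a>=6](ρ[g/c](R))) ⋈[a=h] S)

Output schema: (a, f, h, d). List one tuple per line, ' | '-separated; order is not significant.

Subexpression sizes:
  R → 4
  ρ[g/c](R) → 4
  σ[a>=6](ρ[g/c](R)) → 2
  ρ[f/g](σ[a>=6](ρ[g/c](R))) → 2
  S → 3
  (ρ[f/g](σ[a>=6](ρ[g/c](R))) ⋈[a=h] S) → 2

== RESULT ==
a | f | h | d
9 | 2 | 9 | 6
9 | 3 | 9 | 6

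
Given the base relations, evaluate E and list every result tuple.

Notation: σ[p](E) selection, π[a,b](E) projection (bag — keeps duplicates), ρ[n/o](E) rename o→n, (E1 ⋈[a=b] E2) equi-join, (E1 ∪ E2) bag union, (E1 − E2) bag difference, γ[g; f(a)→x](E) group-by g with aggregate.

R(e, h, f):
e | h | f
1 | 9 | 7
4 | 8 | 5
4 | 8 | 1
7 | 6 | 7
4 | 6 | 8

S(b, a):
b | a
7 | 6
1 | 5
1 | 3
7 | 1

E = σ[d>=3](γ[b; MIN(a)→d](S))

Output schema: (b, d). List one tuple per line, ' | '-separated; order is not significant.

Stepwise |·|:
  S → 4
  γ[b; MIN(a)→d](S) → 2
  σ[d>=3](γ[b; MIN(a)→d](S)) → 1

== RESULT ==
b | d
1 | 3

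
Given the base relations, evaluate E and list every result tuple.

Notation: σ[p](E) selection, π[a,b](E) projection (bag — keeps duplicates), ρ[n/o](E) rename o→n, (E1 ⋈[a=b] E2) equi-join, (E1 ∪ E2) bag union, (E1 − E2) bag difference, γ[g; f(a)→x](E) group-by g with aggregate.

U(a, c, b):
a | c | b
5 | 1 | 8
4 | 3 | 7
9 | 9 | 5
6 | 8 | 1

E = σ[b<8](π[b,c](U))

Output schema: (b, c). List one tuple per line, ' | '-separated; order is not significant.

Subexpression sizes:
  U → 4
  π[b,c](U) → 4
  σ[b<8](π[b,c](U)) → 3

== RESULT ==
b | c
1 | 8
5 | 9
7 | 3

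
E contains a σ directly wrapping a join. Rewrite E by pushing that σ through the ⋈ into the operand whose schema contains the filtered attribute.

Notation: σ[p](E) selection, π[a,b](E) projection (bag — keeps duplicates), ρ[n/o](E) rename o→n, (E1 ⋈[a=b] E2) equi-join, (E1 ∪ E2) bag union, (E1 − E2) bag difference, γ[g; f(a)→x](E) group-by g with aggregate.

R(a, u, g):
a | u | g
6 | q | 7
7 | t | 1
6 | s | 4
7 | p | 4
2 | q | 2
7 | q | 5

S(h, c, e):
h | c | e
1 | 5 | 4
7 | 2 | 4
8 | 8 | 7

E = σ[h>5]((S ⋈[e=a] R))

σ filters on h, owned by the left side.
E' = (σ[h>5](S) ⋈[e=a] R)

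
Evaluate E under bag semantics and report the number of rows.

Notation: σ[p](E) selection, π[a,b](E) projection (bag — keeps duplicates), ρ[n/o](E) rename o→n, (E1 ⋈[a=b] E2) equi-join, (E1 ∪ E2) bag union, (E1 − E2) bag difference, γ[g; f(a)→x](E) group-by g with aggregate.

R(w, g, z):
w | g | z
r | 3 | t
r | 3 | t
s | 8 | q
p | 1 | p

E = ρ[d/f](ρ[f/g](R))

Subexpression sizes:
  R → 4
  ρ[f/g](R) → 4
  ρ[d/f](ρ[f/g](R)) → 4

|E| = 4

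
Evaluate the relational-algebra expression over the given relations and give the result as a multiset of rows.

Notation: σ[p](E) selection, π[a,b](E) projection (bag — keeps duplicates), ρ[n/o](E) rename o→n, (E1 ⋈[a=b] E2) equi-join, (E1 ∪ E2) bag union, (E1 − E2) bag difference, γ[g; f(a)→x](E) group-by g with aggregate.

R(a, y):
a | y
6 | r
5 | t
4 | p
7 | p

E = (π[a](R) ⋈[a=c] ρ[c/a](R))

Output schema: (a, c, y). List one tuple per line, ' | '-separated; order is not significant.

Subexpression sizes:
  R → 4
  π[a](R) → 4
  R → 4
  ρ[c/a](R) → 4
  (π[a](R) ⋈[a=c] ρ[c/a](R)) → 4

== RESULT ==
a | c | y
4 | 4 | p
5 | 5 | t
6 | 6 | r
7 | 7 | p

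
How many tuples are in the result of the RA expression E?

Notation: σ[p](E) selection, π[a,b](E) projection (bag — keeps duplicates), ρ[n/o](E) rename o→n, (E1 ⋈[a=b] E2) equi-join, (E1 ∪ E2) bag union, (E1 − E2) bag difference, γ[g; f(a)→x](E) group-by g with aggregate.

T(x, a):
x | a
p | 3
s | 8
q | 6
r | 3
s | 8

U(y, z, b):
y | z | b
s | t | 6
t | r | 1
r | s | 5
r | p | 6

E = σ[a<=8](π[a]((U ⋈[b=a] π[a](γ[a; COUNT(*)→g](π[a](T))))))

Stepwise |·|:
  U → 4
  T → 5
  π[a](T) → 5
  γ[a; COUNT(*)→g](π[a](T)) → 3
  π[a](γ[a; COUNT(*)→g](π[a](T))) → 3
  (U ⋈[b=a] π[a](γ[a; COUNT(*)→g](π[a](T)))) → 2
  π[a]((U ⋈[b=a] π[a](γ[a; COUNT(*)→g](π[a](T))))) → 2
  σ[a<=8](π[a]((U ⋈[b=a] π[a](γ[a; COUNT(*)→g](π[a](T)))))) → 2

|E| = 2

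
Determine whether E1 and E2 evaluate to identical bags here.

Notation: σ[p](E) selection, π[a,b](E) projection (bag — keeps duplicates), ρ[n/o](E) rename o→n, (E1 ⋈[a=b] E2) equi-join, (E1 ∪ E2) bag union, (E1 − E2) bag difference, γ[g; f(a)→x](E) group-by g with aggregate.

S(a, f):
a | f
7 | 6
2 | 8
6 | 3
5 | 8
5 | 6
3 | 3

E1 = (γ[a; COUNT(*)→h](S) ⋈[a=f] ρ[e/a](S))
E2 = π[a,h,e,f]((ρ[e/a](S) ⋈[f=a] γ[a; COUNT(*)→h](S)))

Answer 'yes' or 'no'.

E1 subexpression sizes:
  S → 6
  γ[a; COUNT(*)→h](S) → 5
  S → 6
  ρ[e/a](S) → 6
  (γ[a; COUNT(*)→h](S) ⋈[a=f] ρ[e/a](S)) → 4
E2 subexpression sizes:
  S → 6
  ρ[e/a](S) → 6
  S → 6
  γ[a; COUNT(*)→h](S) → 5
  (ρ[e/a](S) ⋈[f=a] γ[a; COUNT(*)→h](S)) → 4
  π[a,h,e,f]((ρ[e/a](S) ⋈[f=a] γ[a; COUNT(*)→h](S))) → 4

E1 and E2 produce the same multiset:
a | h | e | f
3 | 1 | 3 | 3
3 | 1 | 6 | 3
6 | 1 | 5 | 6
6 | 1 | 7 | 6

yes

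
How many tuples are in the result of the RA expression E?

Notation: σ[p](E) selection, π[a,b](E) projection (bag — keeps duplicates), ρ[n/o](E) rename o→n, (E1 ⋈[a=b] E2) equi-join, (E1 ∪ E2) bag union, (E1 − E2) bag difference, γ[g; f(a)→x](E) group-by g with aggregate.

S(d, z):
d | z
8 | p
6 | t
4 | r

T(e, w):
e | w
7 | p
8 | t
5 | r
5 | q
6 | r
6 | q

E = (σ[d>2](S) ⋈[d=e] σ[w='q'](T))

Stepwise |·|:
  S → 3
  σ[d>2](S) → 3
  T → 6
  σ[w='q'](T) → 2
  (σ[d>2](S) ⋈[d=e] σ[w='q'](T)) → 1

|E| = 1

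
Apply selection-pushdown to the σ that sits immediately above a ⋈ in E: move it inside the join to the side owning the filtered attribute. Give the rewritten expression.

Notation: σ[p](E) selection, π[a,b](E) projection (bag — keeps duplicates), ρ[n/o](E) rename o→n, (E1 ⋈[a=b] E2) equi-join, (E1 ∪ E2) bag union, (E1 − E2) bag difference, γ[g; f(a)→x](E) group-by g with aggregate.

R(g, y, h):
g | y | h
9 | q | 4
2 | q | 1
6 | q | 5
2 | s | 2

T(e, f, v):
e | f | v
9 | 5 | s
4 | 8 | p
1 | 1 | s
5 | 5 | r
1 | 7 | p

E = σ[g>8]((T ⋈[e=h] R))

σ filters on g, owned by the right side.
E' = (T ⋈[e=h] σ[g>8](R))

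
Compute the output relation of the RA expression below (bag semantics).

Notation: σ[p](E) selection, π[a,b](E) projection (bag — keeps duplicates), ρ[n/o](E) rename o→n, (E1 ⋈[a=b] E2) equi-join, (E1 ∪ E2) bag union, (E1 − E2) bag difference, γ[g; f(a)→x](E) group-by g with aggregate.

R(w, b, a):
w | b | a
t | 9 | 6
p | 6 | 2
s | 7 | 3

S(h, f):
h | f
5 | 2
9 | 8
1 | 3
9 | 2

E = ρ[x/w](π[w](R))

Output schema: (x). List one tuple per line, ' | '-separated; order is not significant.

Stepwise |·|:
  R → 3
  π[w](R) → 3
  ρ[x/w](π[w](R)) → 3

== RESULT ==
x
p
s
t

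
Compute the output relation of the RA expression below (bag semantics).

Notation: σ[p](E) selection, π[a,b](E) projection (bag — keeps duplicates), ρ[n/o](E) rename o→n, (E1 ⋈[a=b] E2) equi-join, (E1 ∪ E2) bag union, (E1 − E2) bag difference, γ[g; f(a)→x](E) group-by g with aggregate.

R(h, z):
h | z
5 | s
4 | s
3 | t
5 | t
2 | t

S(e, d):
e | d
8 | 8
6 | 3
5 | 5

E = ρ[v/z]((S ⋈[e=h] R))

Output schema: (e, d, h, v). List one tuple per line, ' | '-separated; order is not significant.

Per-node cardinality:
  S → 3
  R → 5
  (S ⋈[e=h] R) → 2
  ρ[v/z]((S ⋈[e=h] R)) → 2

== RESULT ==
e | d | h | v
5 | 5 | 5 | s
5 | 5 | 5 | t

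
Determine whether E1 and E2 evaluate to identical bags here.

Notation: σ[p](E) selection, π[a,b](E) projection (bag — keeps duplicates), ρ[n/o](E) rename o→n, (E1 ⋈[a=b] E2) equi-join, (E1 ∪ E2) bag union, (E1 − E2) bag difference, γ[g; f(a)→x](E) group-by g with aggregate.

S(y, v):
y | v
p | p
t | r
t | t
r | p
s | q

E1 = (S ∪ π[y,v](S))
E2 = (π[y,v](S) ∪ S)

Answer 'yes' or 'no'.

E1 subexpression sizes:
  S → 5
  S → 5
  π[y,v](S) → 5
  (S ∪ π[y,v](S)) → 10
E2 subexpression sizes:
  S → 5
  π[y,v](S) → 5
  S → 5
  (π[y,v](S) ∪ S) → 10

E1 and E2 produce the same multiset:
y | v
p | p
p | p
r | p
r | p
s | q
s | q
t | r
t | r
t | t
t | t

yes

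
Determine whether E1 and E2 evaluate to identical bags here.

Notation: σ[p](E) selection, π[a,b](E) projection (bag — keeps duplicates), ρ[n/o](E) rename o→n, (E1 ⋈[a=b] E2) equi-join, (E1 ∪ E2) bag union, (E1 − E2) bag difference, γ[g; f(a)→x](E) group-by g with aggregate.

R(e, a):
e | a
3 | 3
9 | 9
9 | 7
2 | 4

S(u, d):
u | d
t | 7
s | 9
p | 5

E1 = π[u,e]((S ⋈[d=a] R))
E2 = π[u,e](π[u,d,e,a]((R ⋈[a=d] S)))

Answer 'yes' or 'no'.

E1 per-node cardinality:
  S → 3
  R → 4
  (S ⋈[d=a] R) → 2
  π[u,e]((S ⋈[d=a] R)) → 2
E2 per-node cardinality:
  R → 4
  S → 3
  (R ⋈[a=d] S) → 2
  π[u,d,e,a]((R ⋈[a=d] S)) → 2
  π[u,e](π[u,d,e,a]((R ⋈[a=d] S))) → 2

E1 and E2 produce the same multiset:
u | e
s | 9
t | 9

yes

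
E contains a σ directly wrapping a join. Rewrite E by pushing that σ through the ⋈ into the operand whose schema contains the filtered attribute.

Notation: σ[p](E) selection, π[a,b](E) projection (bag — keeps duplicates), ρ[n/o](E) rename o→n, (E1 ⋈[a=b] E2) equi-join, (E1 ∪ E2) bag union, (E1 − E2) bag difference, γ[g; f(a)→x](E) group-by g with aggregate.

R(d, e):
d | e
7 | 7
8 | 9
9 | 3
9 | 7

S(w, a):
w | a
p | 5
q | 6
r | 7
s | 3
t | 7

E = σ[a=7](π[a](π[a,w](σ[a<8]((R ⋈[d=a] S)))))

σ filters on a, owned by the right side.
E' = σ[a=7](π[a](π[a,w]((R ⋈[d=a] σ[a<8](S)))))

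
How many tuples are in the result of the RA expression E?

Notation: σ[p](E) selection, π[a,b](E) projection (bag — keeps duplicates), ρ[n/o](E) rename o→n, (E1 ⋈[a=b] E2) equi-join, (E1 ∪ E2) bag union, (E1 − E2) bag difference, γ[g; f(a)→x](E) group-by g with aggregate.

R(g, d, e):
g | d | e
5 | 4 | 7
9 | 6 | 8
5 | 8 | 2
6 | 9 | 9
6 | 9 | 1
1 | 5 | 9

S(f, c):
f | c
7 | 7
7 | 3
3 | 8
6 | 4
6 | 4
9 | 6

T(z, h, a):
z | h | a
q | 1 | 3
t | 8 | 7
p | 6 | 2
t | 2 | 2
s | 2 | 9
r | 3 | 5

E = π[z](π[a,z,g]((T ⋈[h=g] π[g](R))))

Per-node cardinality:
  T → 6
  R → 6
  π[g](R) → 6
  (T ⋈[h=g] π[g](R)) → 3
  π[a,z,g]((T ⋈[h=g] π[g](R))) → 3
  π[z](π[a,z,g]((T ⋈[h=g] π[g](R)))) → 3

|E| = 3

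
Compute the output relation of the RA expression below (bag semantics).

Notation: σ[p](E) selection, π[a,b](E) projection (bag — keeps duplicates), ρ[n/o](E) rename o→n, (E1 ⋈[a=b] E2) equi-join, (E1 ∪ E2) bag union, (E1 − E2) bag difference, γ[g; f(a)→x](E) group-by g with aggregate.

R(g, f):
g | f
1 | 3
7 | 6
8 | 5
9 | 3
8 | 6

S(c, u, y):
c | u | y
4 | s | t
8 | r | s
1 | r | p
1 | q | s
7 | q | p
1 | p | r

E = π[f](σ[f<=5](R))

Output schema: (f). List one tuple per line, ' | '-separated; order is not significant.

Per-node cardinality:
  R → 5
  σ[f<=5](R) → 3
  π[f](σ[f<=5](R)) → 3

== RESULT ==
f
3
3
5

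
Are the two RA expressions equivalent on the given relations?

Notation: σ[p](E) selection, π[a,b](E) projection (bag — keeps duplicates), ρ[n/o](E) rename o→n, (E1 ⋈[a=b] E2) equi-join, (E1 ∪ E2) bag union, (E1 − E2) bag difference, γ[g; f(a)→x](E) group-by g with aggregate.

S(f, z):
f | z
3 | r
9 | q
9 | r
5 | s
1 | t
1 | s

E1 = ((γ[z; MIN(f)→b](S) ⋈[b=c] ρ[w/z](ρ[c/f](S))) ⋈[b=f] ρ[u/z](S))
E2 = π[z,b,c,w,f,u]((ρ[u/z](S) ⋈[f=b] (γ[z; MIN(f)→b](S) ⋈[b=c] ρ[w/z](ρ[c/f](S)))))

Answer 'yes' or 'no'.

E1 subexpression sizes:
  S → 6
  γ[z; MIN(f)→b](S) → 4
  S → 6
  ρ[c/f](S) → 6
  ρ[w/z](ρ[c/f](S)) → 6
  (γ[z; MIN(f)→b](S) ⋈[b=c] ρ[w/z](ρ[c/f](S))) → 7
  S → 6
  ρ[u/z](S) → 6
  ((γ[z; MIN(f)→b](S) ⋈[b=c] ρ[w/z](ρ[c/f](S))) ⋈[b=f] ρ[u/z](S)) → 13
E2 subexpression sizes:
  S → 6
  ρ[u/z](S) → 6
  S → 6
  γ[z; MIN(f)→b](S) → 4
  S → 6
  ρ[c/f](S) → 6
  ρ[w/z](ρ[c/f](S)) → 6
  (γ[z; MIN(f)→b](S) ⋈[b=c] ρ[w/z](ρ[c/f](S))) → 7
  (ρ[u/z](S) ⋈[f=b] (γ[z; MIN(f)→b](S) ⋈[b=c] ρ[w/z](ρ[c/f](S)))) → 13
  π[z,b,c,w,f,u]((ρ[u/z](S) ⋈[f=b] (γ[z; MIN(f)→b](S) ⋈[b=c] ρ[w/z](ρ[c/f](S))))) → 13

E1 and E2 produce the same multiset:
z | b | c | w | f | u
q | 9 | 9 | q | 9 | q
q | 9 | 9 | q | 9 | r
q | 9 | 9 | r | 9 | q
q | 9 | 9 | r | 9 | r
r | 3 | 3 | r | 3 | r
s | 1 | 1 | s | 1 | s
s | 1 | 1 | s | 1 | t
s | 1 | 1 | t | 1 | s
s | 1 | 1 | t | 1 | t
t | 1 | 1 | s | 1 | s
t | 1 | 1 | s | 1 | t
t | 1 | 1 | t | 1 | s
t | 1 | 1 | t | 1 | t

yes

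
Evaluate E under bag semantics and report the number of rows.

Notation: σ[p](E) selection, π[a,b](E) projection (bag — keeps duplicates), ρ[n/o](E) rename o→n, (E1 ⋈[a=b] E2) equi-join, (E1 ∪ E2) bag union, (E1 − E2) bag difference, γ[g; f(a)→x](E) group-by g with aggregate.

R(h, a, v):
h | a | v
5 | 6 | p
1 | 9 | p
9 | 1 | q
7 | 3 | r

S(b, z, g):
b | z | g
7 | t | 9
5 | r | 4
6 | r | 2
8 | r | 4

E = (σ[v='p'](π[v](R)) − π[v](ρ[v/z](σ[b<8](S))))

Per-node cardinality:
  R → 4
  π[v](R) → 4
  σ[v='p'](π[v](R)) → 2
  S → 4
  σ[b<8](S) → 3
  ρ[v/z](σ[b<8](S)) → 3
  π[v](ρ[v/z](σ[b<8](S))) → 3
  (σ[v='p'](π[v](R)) − π[v](ρ[v/z](σ[b<8](S)))) → 2

|E| = 2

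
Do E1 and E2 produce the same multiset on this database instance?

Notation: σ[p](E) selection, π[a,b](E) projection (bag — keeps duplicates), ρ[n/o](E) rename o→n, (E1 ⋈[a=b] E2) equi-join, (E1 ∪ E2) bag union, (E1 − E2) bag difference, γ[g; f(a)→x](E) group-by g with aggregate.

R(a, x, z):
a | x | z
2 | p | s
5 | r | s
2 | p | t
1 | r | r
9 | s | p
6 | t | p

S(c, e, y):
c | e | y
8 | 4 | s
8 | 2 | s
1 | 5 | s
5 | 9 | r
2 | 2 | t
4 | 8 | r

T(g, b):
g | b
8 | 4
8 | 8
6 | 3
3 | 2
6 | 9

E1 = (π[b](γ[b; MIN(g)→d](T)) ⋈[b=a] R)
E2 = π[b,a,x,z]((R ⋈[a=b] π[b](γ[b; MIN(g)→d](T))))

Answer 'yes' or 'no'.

E1 row counts bottom-up:
  T → 5
  γ[b; MIN(g)→d](T) → 5
  π[b](γ[b; MIN(g)→d](T)) → 5
  R → 6
  (π[b](γ[b; MIN(g)→d](T)) ⋈[b=a] R) → 3
E2 row counts bottom-up:
  R → 6
  T → 5
  γ[b; MIN(g)→d](T) → 5
  π[b](γ[b; MIN(g)→d](T)) → 5
  (R ⋈[a=b] π[b](γ[b; MIN(g)→d](T))) → 3
  π[b,a,x,z]((R ⋈[a=b] π[b](γ[b; MIN(g)→d](T)))) → 3

E1 and E2 produce the same multiset:
b | a | x | z
2 | 2 | p | s
2 | 2 | p | t
9 | 9 | s | p

yes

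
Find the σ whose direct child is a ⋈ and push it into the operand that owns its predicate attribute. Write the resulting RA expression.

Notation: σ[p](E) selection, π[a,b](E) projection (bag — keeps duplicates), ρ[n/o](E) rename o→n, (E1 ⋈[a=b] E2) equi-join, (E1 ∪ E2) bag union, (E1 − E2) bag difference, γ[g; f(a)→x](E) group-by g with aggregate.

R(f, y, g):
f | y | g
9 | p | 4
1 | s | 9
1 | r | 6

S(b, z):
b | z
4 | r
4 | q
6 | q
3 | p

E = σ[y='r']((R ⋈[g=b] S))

σ filters on y, owned by the left side.
E' = (σ[y='r'](R) ⋈[g=b] S)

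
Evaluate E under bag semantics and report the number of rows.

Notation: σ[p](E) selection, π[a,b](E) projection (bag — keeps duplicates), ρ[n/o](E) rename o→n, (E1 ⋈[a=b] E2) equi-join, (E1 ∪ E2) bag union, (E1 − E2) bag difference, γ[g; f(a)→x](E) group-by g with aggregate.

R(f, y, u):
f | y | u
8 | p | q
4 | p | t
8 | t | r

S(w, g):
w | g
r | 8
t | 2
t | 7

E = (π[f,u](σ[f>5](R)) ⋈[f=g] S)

Subexpression sizes:
  R → 3
  σ[f>5](R) → 2
  π[f,u](σ[f>5](R)) → 2
  S → 3
  (π[f,u](σ[f>5](R)) ⋈[f=g] S) → 2

|E| = 2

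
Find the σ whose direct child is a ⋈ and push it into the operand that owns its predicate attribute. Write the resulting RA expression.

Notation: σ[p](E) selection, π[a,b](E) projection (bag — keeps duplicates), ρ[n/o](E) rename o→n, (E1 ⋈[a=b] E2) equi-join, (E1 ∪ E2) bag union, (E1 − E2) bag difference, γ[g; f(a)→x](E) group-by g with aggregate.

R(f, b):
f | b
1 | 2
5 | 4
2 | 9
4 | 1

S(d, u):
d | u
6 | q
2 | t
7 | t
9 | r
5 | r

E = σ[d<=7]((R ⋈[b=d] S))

σ filters on d, owned by the right side.
E' = (R ⋈[b=d] σ[d<=7](S))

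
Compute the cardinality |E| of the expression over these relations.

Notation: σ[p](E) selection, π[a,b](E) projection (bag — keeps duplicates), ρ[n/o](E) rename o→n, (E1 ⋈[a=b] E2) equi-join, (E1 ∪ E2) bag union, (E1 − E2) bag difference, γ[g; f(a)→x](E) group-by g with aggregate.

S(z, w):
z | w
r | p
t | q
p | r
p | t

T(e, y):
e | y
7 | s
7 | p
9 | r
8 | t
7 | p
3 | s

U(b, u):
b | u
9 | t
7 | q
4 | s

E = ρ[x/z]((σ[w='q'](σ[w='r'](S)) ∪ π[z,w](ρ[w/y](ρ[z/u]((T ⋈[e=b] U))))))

Stepwise |·|:
  S → 4
  σ[w='r'](S) → 1
  σ[w='q'](σ[w='r'](S)) → 0
  T → 6
  U → 3
  (T ⋈[e=b] U) → 4
  ρ[z/u]((T ⋈[e=b] U)) → 4
  ρ[w/y](ρ[z/u]((T ⋈[e=b] U))) → 4
  π[z,w](ρ[w/y](ρ[z/u]((T ⋈[e=b] U)))) → 4
  (σ[w='q'](σ[w='r'](S)) ∪ π[z,w](ρ[w/y](ρ[z/u]((T ⋈[e=b] U))))) → 4
  ρ[x/z]((σ[w='q'](σ[w='r'](S)) ∪ π[z,w](ρ[w/y](ρ[z/u]((T ⋈[e=b] U)))))) → 4

|E| = 4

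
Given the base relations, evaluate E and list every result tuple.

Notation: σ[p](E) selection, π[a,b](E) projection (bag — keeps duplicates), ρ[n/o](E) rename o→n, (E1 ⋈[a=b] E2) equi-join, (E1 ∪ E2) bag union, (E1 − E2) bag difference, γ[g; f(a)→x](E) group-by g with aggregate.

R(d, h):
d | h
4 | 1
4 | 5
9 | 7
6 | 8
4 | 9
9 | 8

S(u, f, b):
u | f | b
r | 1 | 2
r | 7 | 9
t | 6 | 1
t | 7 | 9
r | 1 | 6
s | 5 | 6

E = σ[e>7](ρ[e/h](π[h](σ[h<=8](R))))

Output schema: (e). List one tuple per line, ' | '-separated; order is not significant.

Subexpression sizes:
  R → 6
  σ[h<=8](R) → 5
  π[h](σ[h<=8](R)) → 5
  ρ[e/h](π[h](σ[h<=8](R))) → 5
  σ[e>7](ρ[e/h](π[h](σ[h<=8](R)))) → 2

== RESULT ==
e
8
8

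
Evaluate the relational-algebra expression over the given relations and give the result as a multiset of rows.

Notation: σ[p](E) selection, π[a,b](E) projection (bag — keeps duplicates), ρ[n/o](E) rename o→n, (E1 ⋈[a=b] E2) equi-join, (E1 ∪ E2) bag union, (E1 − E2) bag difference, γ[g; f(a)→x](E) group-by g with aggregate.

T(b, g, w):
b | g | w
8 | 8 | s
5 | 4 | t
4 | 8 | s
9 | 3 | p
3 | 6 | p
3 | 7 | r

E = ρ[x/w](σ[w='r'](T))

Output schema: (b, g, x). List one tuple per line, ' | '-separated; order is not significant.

Per-node cardinality:
  T → 6
  σ[w='r'](T) → 1
  ρ[x/w](σ[w='r'](T)) → 1

== RESULT ==
b | g | x
3 | 7 | r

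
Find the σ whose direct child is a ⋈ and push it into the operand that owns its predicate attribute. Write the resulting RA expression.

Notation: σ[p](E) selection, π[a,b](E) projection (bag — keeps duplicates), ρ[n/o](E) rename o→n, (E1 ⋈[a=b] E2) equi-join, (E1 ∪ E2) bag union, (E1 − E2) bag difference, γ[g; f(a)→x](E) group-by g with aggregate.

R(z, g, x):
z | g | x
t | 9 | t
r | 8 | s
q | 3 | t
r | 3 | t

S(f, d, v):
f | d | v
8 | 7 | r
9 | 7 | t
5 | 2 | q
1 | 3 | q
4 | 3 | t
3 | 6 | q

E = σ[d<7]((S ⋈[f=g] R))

σ filters on d, owned by the left side.
E' = (σ[d<7](S) ⋈[f=g] R)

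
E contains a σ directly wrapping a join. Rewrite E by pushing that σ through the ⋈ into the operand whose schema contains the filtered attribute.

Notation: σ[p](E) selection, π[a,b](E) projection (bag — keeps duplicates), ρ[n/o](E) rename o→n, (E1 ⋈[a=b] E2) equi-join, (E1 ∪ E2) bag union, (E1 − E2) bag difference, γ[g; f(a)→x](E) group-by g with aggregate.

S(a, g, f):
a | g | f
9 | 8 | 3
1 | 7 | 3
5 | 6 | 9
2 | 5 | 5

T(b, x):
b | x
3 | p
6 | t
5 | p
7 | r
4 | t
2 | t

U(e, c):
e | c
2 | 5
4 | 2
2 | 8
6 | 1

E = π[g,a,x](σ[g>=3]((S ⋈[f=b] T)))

σ filters on g, owned by the left side.
E' = π[g,a,x]((σ[g>=3](S) ⋈[f=b] T))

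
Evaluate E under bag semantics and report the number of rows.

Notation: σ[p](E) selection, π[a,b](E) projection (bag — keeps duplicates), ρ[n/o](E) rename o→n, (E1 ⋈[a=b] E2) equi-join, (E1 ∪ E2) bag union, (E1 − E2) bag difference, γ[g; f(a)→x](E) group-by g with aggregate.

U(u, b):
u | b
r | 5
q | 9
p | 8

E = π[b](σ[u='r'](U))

Subexpression sizes:
  U → 3
  σ[u='r'](U) → 1
  π[b](σ[u='r'](U)) → 1

|E| = 1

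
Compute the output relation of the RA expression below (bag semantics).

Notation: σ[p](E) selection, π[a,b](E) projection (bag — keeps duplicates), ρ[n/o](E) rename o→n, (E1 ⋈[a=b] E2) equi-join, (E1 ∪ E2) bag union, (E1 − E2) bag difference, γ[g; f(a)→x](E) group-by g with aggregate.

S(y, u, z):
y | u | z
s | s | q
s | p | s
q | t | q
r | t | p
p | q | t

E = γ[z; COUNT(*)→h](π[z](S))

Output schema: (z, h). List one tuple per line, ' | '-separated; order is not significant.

Subexpression sizes:
  S → 5
  π[z](S) → 5
  γ[z; COUNT(*)→h](π[z](S)) → 4

== RESULT ==
z | h
p | 1
q | 2
s | 1
t | 1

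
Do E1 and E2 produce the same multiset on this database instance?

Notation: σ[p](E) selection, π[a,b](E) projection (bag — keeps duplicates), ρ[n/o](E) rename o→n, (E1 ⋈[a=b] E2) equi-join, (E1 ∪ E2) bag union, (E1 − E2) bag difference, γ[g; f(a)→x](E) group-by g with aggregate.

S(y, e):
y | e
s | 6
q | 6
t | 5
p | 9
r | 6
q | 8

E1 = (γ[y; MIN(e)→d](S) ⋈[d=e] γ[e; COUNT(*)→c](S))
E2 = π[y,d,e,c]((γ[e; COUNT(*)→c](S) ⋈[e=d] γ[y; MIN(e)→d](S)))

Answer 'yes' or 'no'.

E1 subexpression sizes:
  S → 6
  γ[y; MIN(e)→d](S) → 5
  S → 6
  γ[e; COUNT(*)→c](S) → 4
  (γ[y; MIN(e)→d](S) ⋈[d=e] γ[e; COUNT(*)→c](S)) → 5
E2 subexpression sizes:
  S → 6
  γ[e; COUNT(*)→c](S) → 4
  S → 6
  γ[y; MIN(e)→d](S) → 5
  (γ[e; COUNT(*)→c](S) ⋈[e=d] γ[y; MIN(e)→d](S)) → 5
  π[y,d,e,c]((γ[e; COUNT(*)→c](S) ⋈[e=d] γ[y; MIN(e)→d](S))) → 5

E1 and E2 produce the same multiset:
y | d | e | c
p | 9 | 9 | 1
q | 6 | 6 | 3
r | 6 | 6 | 3
s | 6 | 6 | 3
t | 5 | 5 | 1

yes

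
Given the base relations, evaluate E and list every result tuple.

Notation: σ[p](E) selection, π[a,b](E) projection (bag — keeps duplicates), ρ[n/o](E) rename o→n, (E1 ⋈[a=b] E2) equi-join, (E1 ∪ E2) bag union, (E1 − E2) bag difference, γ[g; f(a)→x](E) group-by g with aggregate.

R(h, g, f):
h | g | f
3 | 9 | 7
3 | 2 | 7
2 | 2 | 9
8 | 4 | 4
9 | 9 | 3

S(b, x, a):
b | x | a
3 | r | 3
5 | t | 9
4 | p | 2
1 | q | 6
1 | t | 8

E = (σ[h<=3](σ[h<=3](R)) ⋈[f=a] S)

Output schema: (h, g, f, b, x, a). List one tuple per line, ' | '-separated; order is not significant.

Stepwise |·|:
  R → 5
  σ[h<=3](R) → 3
  σ[h<=3](σ[h<=3](R)) → 3
  S → 5
  (σ[h<=3](σ[h<=3](R)) ⋈[f=a] S) → 1

== RESULT ==
h | g | f | b | x | a
2 | 2 | 9 | 5 | t | 9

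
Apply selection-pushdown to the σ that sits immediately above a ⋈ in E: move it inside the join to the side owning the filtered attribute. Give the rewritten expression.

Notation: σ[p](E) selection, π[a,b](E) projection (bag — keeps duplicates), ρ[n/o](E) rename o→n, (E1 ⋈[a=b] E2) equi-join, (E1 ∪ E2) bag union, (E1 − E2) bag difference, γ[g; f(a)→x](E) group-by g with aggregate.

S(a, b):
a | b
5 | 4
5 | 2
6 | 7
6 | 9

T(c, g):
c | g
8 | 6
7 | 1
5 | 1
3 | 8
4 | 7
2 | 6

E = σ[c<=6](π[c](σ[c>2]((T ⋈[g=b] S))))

σ filters on c, owned by the left side.
E' = σ[c<=6](π[c]((σ[c>2](T) ⋈[g=b] S)))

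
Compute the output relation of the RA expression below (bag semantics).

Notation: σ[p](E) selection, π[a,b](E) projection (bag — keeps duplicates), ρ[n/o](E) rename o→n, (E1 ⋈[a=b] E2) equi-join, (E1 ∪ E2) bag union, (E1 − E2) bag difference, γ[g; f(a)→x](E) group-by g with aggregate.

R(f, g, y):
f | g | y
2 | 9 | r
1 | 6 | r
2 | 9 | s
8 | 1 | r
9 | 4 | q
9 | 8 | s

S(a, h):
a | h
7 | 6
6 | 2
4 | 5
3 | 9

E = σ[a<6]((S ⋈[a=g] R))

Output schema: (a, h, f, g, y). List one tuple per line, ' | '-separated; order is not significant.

Per-node cardinality:
  S → 4
  R → 6
  (S ⋈[a=g] R) → 2
  σ[a<6]((S ⋈[a=g] R)) → 1

== RESULT ==
a | h | f | g | y
4 | 5 | 9 | 4 | q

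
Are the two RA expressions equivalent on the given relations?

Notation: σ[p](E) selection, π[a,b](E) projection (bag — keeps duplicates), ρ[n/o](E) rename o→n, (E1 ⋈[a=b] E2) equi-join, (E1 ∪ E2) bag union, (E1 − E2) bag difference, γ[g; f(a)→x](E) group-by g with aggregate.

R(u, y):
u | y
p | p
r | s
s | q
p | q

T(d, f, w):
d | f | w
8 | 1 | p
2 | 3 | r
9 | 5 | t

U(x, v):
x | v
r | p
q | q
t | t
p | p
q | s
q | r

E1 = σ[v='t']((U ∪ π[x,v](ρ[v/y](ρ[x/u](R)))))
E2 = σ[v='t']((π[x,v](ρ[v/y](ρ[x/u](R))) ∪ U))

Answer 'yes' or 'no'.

E1 per-node cardinality:
  U → 6
  R → 4
  ρ[x/u](R) → 4
  ρ[v/y](ρ[x/u](R)) → 4
  π[x,v](ρ[v/y](ρ[x/u](R))) → 4
  (U ∪ π[x,v](ρ[v/y](ρ[x/u](R)))) → 10
  σ[v='t']((U ∪ π[x,v](ρ[v/y](ρ[x/u](R))))) → 1
E2 per-node cardinality:
  R → 4
  ρ[x/u](R) → 4
  ρ[v/y](ρ[x/u](R)) → 4
  π[x,v](ρ[v/y](ρ[x/u](R))) → 4
  U → 6
  (π[x,v](ρ[v/y](ρ[x/u](R))) ∪ U) → 10
  σ[v='t']((π[x,v](ρ[v/y](ρ[x/u](R))) ∪ U)) → 1

E1 and E2 produce the same multiset:
x | v
t | t

yes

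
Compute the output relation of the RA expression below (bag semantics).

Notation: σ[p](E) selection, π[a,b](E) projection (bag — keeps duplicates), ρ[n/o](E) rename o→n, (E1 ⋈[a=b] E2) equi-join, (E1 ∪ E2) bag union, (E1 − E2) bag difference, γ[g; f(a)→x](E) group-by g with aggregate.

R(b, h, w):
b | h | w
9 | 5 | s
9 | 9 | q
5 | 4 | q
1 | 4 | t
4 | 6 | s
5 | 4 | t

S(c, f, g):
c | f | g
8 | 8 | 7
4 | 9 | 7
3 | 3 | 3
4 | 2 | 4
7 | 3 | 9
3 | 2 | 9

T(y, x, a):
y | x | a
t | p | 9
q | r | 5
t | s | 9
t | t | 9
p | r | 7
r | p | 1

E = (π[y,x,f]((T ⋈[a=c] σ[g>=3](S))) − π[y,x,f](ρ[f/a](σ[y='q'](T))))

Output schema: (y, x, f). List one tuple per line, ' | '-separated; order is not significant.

Stepwise |·|:
  T → 6
  S → 6
  σ[g>=3](S) → 6
  (T ⋈[a=c] σ[g>=3](S)) → 1
  π[y,x,f]((T ⋈[a=c] σ[g>=3](S))) → 1
  T → 6
  σ[y='q'](T) → 1
  ρ[f/a](σ[y='q'](T)) → 1
  π[y,x,f](ρ[f/a](σ[y='q'](T))) → 1
  (π[y,x,f]((T ⋈[a=c] σ[g>=3](S))) − π[y,x,f](ρ[f/a](σ[y='q'](T)))) → 1

== RESULT ==
y | x | f
p | r | 3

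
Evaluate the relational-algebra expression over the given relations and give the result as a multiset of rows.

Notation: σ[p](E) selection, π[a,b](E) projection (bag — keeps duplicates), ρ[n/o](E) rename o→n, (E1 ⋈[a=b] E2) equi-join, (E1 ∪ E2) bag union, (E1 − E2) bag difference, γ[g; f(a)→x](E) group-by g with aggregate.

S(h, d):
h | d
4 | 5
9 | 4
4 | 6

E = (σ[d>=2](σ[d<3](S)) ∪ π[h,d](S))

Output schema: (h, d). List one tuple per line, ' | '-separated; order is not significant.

Per-node cardinality:
  S → 3
  σ[d<3](S) → 0
  σ[d>=2](σ[d<3](S)) → 0
  S → 3
  π[h,d](S) → 3
  (σ[d>=2](σ[d<3](S)) ∪ π[h,d](S)) → 3

== RESULT ==
h | d
4 | 5
4 | 6
9 | 4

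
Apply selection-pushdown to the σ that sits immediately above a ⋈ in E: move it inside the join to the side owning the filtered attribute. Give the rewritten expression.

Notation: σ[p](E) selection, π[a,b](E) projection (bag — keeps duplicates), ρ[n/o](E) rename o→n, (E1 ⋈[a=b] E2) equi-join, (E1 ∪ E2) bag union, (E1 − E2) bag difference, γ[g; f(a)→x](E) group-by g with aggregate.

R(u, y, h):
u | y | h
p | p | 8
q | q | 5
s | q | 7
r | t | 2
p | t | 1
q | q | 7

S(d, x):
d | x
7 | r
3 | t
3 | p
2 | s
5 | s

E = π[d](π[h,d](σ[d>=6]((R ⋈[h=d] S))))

σ filters on d, owned by the right side.
E' = π[d](π[h,d]((R ⋈[h=d] σ[d>=6](S))))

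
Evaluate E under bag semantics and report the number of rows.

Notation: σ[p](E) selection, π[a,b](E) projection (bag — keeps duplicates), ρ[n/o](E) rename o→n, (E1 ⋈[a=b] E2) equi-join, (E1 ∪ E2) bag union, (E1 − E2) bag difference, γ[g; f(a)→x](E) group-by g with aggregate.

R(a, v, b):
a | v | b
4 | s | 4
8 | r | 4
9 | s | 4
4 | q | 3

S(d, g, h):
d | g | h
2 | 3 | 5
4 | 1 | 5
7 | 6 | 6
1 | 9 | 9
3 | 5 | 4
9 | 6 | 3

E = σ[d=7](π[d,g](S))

Stepwise |·|:
  S → 6
  π[d,g](S) → 6
  σ[d=7](π[d,g](S)) → 1

|E| = 1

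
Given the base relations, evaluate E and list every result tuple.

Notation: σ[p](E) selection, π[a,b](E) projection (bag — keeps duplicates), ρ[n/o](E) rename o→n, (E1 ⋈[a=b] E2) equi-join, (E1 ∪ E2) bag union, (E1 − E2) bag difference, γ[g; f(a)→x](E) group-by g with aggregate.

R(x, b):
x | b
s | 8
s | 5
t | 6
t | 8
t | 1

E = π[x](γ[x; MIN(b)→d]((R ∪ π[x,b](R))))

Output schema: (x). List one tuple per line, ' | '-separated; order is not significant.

Row counts bottom-up:
  R → 5
  R → 5
  π[x,b](R) → 5
  (R ∪ π[x,b](R)) → 10
  γ[x; MIN(b)→d]((R ∪ π[x,b](R))) → 2
  π[x](γ[x; MIN(b)→d]((R ∪ π[x,b](R)))) → 2

== RESULT ==
x
s
t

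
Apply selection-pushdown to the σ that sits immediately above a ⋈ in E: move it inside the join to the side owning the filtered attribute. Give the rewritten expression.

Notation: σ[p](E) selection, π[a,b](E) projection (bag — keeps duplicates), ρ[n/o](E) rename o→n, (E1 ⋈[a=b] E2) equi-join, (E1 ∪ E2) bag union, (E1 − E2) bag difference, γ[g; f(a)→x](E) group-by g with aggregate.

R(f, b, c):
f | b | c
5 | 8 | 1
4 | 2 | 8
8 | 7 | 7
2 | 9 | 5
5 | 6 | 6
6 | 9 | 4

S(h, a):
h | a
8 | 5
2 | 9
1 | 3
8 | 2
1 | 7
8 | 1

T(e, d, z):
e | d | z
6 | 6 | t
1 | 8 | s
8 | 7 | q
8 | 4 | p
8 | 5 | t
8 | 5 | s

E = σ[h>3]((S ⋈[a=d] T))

σ filters on h, owned by the left side.
E' = (σ[h>3](S) ⋈[a=d] T)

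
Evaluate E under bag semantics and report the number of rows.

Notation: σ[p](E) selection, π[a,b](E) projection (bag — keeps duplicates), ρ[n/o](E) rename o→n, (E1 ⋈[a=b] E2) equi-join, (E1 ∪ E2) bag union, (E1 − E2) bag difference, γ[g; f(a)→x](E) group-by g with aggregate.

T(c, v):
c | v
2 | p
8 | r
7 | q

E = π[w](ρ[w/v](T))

Per-node cardinality:
  T → 3
  ρ[w/v](T) → 3
  π[w](ρ[w/v](T)) → 3

|E| = 3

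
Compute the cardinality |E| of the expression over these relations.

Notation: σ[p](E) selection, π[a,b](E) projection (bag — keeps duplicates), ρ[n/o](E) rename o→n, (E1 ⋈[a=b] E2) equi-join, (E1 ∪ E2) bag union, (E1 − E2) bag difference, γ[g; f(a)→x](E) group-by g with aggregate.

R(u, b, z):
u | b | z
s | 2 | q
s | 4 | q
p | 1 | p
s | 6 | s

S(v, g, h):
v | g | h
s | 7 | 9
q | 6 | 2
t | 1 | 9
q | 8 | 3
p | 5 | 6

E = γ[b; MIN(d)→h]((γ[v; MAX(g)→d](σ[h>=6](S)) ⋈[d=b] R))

Row counts bottom-up:
  S → 5
  σ[h>=6](S) → 3
  γ[v; MAX(g)→d](σ[h>=6](S)) → 3
  R → 4
  (γ[v; MAX(g)→d](σ[h>=6](S)) ⋈[d=b] R) → 1
  γ[b; MIN(d)→h]((γ[v; MAX(g)→d](σ[h>=6](S)) ⋈[d=b] R)) → 1

|E| = 1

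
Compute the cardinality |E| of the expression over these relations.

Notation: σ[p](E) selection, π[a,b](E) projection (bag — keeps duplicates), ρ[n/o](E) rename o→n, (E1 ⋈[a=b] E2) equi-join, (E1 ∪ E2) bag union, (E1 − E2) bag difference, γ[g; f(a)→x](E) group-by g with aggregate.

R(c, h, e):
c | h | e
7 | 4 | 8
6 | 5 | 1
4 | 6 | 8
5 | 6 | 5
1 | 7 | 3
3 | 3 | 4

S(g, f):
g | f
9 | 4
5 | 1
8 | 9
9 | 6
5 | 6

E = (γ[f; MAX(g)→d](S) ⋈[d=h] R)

Row counts bottom-up:
  S → 5
  γ[f; MAX(g)→d](S) → 4
  R → 6
  (γ[f; MAX(g)→d](S) ⋈[d=h] R) → 1

|E| = 1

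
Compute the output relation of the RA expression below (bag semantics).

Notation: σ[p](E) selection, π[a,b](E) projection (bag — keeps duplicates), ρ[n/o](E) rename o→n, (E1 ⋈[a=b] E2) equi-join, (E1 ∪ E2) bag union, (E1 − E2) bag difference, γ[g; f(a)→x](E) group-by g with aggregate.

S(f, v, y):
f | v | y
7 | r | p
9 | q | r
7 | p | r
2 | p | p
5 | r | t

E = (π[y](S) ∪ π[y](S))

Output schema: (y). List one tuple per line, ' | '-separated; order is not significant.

Per-node cardinality:
  S → 5
  π[y](S) → 5
  S → 5
  π[y](S) → 5
  (π[y](S) ∪ π[y](S)) → 10

== RESULT ==
y
p
p
p
p
r
r
r
r
t
t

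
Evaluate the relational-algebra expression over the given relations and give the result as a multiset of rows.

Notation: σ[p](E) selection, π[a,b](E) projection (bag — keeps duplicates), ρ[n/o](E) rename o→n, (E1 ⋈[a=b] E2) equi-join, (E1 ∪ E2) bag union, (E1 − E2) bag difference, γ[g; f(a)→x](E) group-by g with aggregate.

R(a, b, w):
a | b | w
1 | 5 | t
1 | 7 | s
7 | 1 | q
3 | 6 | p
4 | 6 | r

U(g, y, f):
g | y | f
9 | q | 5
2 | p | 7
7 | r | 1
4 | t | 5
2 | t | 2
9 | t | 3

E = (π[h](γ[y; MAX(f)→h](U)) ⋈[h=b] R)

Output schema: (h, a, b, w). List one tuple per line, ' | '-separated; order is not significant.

Row counts bottom-up:
  U → 6
  γ[y; MAX(f)→h](U) → 4
  π[h](γ[y; MAX(f)→h](U)) → 4
  R → 5
  (π[h](γ[y; MAX(f)→h](U)) ⋈[h=b] R) → 4

== RESULT ==
h | a | b | w
1 | 7 | 1 | q
5 | 1 | 5 | t
5 | 1 | 5 | t
7 | 1 | 7 | s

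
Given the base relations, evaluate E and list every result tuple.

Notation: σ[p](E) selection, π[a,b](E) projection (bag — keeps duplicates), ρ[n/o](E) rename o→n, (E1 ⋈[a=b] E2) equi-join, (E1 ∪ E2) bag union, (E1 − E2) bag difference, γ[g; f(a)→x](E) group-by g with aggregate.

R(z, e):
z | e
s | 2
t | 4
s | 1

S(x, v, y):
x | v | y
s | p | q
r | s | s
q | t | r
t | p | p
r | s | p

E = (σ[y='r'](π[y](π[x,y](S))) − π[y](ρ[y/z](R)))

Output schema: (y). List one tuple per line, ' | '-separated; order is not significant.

Subexpression sizes:
  S → 5
  π[x,y](S) → 5
  π[y](π[x,y](S)) → 5
  σ[y='r'](π[y](π[x,y](S))) → 1
  R → 3
  ρ[y/z](R) → 3
  π[y](ρ[y/z](R)) → 3
  (σ[y='r'](π[y](π[x,y](S))) − π[y](ρ[y/z](R))) → 1

== RESULT ==
y
r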